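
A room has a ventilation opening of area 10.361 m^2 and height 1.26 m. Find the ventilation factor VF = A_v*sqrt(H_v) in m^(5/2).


sqrt(H_v) = 1.1225
VF = 10.361 * 1.1225 = 11.630 m^(5/2)

11.630 m^(5/2)


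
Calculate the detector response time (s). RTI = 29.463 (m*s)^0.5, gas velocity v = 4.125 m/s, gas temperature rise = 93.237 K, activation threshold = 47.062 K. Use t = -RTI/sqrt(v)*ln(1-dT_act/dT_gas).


dT_act/dT_gas = 0.50476
ln(1 - 0.50476) = -0.70271
t = -29.463 / sqrt(4.125) * -0.70271 = 10.194 s

10.194 s


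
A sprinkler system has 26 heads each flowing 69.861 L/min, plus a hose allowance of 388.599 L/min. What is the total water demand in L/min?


Sprinkler demand = 26 * 69.861 = 1816.386 L/min
Total = 1816.386 + 388.599 = 2204.985 L/min

2204.985 L/min


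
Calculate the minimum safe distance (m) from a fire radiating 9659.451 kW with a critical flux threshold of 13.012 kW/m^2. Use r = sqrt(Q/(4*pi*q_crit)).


4*pi*q_crit = 163.51
Q/(4*pi*q_crit) = 59.074
r = sqrt(59.074) = 7.6860 m

7.6860 m


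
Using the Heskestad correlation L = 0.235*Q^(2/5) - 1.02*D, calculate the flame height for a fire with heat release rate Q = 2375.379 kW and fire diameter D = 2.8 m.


Q^(2/5) = 22.402
0.235 * Q^(2/5) = 5.2645
1.02 * D = 2.856
L = 2.4085 m

2.4085 m


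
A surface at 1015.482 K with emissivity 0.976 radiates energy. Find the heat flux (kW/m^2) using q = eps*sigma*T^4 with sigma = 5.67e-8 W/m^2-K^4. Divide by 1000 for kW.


T^4 = 1.0634e+12
q = 0.976 * 5.67e-8 * 1.0634e+12 / 1000 = 58.847 kW/m^2

58.847 kW/m^2


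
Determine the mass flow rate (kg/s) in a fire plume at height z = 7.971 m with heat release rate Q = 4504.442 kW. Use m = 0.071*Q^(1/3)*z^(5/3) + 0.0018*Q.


Q^(1/3) = 16.515
z^(5/3) = 31.807
First term = 0.071 * 16.515 * 31.807 = 37.296
Second term = 0.0018 * 4504.442 = 8.1080
m = 45.404 kg/s

45.404 kg/s


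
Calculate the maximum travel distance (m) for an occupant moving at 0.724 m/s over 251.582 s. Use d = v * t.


d = 0.724 * 251.582 = 182.15 m

182.15 m


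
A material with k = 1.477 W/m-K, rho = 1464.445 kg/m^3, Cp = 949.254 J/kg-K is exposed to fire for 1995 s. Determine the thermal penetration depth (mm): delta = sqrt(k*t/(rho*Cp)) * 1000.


alpha = 1.477 / (1464.445 * 949.254) = 1.0625e-06 m^2/s
alpha * t = 0.0021197
delta = sqrt(0.0021197) * 1000 = 46.040 mm

46.040 mm


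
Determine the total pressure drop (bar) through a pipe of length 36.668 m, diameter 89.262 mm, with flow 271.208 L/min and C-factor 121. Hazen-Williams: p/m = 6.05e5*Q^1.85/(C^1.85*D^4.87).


Q^1.85 = 31740
C^1.85 = 7131.0
D^4.87 = 3.1604e+09
p/m = 0.00085205 bar/m
p_total = 0.00085205 * 36.668 = 0.031243 bar

0.031243 bar


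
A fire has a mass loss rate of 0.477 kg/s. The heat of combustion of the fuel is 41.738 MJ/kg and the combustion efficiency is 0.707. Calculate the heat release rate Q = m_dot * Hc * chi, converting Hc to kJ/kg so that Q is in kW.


Hc = 41.738 MJ/kg = 41.738 * 1000 kJ/kg = 41738 kJ/kg
Q = 0.477 kg/s * 41738 kJ/kg * 0.707 = 14076 kW

14076 kW


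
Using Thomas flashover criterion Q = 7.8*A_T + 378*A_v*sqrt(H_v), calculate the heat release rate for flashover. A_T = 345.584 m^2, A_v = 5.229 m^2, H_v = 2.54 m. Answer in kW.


7.8*A_T = 2695.6
sqrt(H_v) = 1.5937
378*A_v*sqrt(H_v) = 3150.1
Q = 2695.6 + 3150.1 = 5845.7 kW

5845.7 kW


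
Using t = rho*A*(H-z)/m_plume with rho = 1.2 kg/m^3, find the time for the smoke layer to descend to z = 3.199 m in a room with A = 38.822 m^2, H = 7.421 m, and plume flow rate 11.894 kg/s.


H - z = 4.222 m
t = 1.2 * 38.822 * 4.222 / 11.894 = 16.537 s

16.537 s


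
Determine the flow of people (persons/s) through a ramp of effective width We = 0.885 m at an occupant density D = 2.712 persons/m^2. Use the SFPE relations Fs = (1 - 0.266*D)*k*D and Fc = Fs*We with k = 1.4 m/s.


1 - 0.266*D = 1 - 0.266*2.712 = 0.27861
Fs = 0.27861 * 1.4 * 2.712 = 1.0578 persons/(s*m)
Fc = 1.0578 * 0.885 = 0.93617 persons/s

0.93617 persons/s


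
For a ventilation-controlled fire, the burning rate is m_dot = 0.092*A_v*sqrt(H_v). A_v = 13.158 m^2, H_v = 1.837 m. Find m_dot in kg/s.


sqrt(H_v) = 1.3554
m_dot = 0.092 * 13.158 * 1.3554 = 1.6407 kg/s

1.6407 kg/s


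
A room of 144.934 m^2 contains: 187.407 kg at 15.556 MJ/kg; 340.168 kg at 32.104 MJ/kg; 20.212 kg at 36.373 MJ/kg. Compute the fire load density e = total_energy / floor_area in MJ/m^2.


Total energy = 187.407*15.556 + 340.168*32.104 + 20.212*36.373
= 2915.303 + 10920.75 + 735.1711
= 14571.23 MJ
e = 14571.23 / 144.934 = 100.54 MJ/m^2

100.54 MJ/m^2


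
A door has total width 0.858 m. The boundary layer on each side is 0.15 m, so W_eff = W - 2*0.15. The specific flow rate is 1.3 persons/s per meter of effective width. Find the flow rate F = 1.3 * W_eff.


W_eff = 0.858 - 0.30 = 0.558 m
F = 1.3 * 0.558 = 0.72540 persons/s

0.72540 persons/s


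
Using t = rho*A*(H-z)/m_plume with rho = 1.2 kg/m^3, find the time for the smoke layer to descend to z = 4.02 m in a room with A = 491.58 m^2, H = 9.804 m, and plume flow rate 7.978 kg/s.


H - z = 5.784 m
t = 1.2 * 491.58 * 5.784 / 7.978 = 427.67 s

427.67 s


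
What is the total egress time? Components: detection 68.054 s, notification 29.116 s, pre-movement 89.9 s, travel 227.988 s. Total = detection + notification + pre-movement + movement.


Total = 68.054 + 29.116 + 89.9 + 227.988 = 415.058 s

415.058 s


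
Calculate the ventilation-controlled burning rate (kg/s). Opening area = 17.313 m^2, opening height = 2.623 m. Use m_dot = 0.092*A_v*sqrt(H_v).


sqrt(H_v) = 1.6196
m_dot = 0.092 * 17.313 * 1.6196 = 2.5796 kg/s

2.5796 kg/s


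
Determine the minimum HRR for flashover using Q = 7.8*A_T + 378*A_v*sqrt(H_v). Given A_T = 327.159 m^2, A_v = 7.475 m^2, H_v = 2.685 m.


7.8*A_T = 2551.8
sqrt(H_v) = 1.6386
378*A_v*sqrt(H_v) = 4629.9
Q = 2551.8 + 4629.9 = 7181.8 kW

7181.8 kW


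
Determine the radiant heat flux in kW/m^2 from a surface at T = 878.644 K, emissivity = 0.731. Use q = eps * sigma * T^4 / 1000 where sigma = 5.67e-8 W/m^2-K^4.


T^4 = 5.9601e+11
q = 0.731 * 5.67e-8 * 5.9601e+11 / 1000 = 24.703 kW/m^2

24.703 kW/m^2


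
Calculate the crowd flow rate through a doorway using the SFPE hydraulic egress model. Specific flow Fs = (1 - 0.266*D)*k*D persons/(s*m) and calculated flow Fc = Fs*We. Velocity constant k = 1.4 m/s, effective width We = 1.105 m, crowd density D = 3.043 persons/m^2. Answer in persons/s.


1 - 0.266*D = 1 - 0.266*3.043 = 0.19056
Fs = 0.19056 * 1.4 * 3.043 = 0.81183 persons/(s*m)
Fc = 0.81183 * 1.105 = 0.89707 persons/s

0.89707 persons/s


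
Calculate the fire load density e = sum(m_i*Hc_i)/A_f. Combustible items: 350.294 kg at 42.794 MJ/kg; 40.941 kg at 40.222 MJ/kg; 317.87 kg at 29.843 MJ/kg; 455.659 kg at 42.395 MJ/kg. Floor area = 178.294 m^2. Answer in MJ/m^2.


Total energy = 350.294*42.794 + 40.941*40.222 + 317.87*29.843 + 455.659*42.395
= 14990.48 + 1646.729 + 9486.194 + 19317.66
= 45441.07 MJ
e = 45441.07 / 178.294 = 254.87 MJ/m^2

254.87 MJ/m^2


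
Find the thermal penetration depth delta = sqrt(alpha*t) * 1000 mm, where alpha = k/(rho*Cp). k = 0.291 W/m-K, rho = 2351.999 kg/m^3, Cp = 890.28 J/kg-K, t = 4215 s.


alpha = 0.291 / (2351.999 * 890.28) = 1.3897e-07 m^2/s
alpha * t = 0.00058577
delta = sqrt(0.00058577) * 1000 = 24.203 mm

24.203 mm


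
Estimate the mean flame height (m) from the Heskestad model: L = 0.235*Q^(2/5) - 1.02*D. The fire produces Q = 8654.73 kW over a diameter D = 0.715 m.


Q^(2/5) = 37.575
0.235 * Q^(2/5) = 8.8302
1.02 * D = 0.72930
L = 8.1009 m

8.1009 m


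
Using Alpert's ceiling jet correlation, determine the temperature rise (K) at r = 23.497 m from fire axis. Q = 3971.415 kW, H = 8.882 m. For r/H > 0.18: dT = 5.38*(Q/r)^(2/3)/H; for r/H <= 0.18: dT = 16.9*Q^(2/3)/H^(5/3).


r/H = 23.497 / 8.882 = 2.6455
r/H > 0.18, so dT = 5.38*(Q/r)^(2/3)/H
Q/r = 169.02
(Q/r)^(2/3) = 30.570
dT = 5.38 * 30.570 / 8.882 = 18.517 K

18.517 K


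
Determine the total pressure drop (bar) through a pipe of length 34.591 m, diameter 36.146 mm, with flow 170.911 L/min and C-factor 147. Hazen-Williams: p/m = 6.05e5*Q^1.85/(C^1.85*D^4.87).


Q^1.85 = 13509
C^1.85 = 10222
D^4.87 = 3.8704e+07
p/m = 0.020658 bar/m
p_total = 0.020658 * 34.591 = 0.71458 bar

0.71458 bar


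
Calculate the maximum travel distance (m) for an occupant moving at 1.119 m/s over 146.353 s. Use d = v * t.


d = 1.119 * 146.353 = 163.77 m

163.77 m


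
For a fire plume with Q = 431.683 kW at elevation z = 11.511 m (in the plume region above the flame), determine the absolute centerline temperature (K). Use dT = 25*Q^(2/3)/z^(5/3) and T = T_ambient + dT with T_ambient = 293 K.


Q^(2/3) = 57.118
z^(5/3) = 58.684
dT = 25 * 57.118 / 58.684 = 24.333 K
T = 293 + 24.333 = 317.33 K

317.33 K


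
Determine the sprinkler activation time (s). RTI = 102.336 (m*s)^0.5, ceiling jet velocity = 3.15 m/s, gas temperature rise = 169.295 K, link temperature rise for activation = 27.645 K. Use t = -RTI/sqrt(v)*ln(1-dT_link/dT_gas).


dT_link/dT_gas = 0.16329
ln(1 - 0.16329) = -0.17828
t = -102.336 / sqrt(3.15) * -0.17828 = 10.280 s

10.280 s


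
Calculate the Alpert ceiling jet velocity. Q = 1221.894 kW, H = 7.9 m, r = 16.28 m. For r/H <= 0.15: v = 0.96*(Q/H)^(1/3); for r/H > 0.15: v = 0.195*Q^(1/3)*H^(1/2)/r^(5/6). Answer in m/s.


r/H = 16.28 / 7.9 = 2.0608
r/H > 0.15, so v = 0.195*Q^(1/3)*H^(1/2)/r^(5/6)
Q^(1/3) = 10.691
H^(1/2) = 2.8107
r^(5/6) = 10.226
v = 0.195 * 10.691 * 2.8107 / 10.226 = 0.57299 m/s

0.57299 m/s


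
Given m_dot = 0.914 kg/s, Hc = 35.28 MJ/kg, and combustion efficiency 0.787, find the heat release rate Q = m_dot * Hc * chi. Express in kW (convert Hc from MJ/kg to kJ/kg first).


Hc = 35.28 MJ/kg = 35.28 * 1000 kJ/kg = 35280 kJ/kg
Q = 0.914 kg/s * 35280 kJ/kg * 0.787 = 25378 kW

25378 kW


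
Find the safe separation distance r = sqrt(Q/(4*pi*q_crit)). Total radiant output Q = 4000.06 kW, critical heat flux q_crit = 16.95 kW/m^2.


4*pi*q_crit = 213.00
Q/(4*pi*q_crit) = 18.780
r = sqrt(18.780) = 4.3335 m

4.3335 m


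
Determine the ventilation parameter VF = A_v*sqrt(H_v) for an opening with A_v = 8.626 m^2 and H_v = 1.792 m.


sqrt(H_v) = 1.3387
VF = 8.626 * 1.3387 = 11.547 m^(5/2)

11.547 m^(5/2)


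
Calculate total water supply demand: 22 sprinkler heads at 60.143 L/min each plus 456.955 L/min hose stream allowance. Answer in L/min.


Sprinkler demand = 22 * 60.143 = 1323.146 L/min
Total = 1323.146 + 456.955 = 1780.101 L/min

1780.101 L/min


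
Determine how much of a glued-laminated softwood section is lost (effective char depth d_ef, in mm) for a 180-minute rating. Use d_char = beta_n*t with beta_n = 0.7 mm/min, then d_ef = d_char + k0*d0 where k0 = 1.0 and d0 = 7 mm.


d_char = 0.7 * 180 = 126 mm
d_ef = 126 + 1.0*7 = 133 mm

133 mm


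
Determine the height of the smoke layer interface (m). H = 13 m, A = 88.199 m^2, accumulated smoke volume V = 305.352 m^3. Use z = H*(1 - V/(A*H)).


V/(A*H) = 0.26631
1 - 0.26631 = 0.73369
z = 13 * 0.73369 = 9.5379 m

9.5379 m


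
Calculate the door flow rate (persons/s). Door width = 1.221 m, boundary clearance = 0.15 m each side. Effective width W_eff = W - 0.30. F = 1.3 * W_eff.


W_eff = 1.221 - 0.30 = 0.921 m
F = 1.3 * 0.921 = 1.1973 persons/s

1.1973 persons/s


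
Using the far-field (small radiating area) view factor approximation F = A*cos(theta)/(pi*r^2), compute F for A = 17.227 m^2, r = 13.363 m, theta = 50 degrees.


cos(50 deg) = 0.64279
pi*r^2 = 560.99
F = 17.227 * 0.64279 / 560.99 = 0.019739

0.019739


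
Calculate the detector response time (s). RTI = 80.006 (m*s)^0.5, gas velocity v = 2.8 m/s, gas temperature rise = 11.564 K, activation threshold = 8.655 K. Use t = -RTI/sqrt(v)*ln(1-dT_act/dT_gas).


dT_act/dT_gas = 0.74844
ln(1 - 0.74844) = -1.3801
t = -80.006 / sqrt(2.8) * -1.3801 = 65.986 s

65.986 s


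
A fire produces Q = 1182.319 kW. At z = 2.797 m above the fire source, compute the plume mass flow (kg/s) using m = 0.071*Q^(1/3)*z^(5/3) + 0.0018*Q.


Q^(1/3) = 10.574
z^(5/3) = 5.5525
First term = 0.071 * 10.574 * 5.5525 = 4.1686
Second term = 0.0018 * 1182.319 = 2.1282
m = 6.2968 kg/s

6.2968 kg/s


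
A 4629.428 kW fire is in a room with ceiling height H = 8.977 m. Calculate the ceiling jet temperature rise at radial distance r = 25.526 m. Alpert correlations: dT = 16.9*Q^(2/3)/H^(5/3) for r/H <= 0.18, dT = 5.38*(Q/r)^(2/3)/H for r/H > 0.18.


r/H = 25.526 / 8.977 = 2.8435
r/H > 0.18, so dT = 5.38*(Q/r)^(2/3)/H
Q/r = 181.36
(Q/r)^(2/3) = 32.040
dT = 5.38 * 32.040 / 8.977 = 19.202 K

19.202 K


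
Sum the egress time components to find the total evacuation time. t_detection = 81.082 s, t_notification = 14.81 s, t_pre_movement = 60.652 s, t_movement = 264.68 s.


Total = 81.082 + 14.81 + 60.652 + 264.68 = 421.224 s

421.224 s


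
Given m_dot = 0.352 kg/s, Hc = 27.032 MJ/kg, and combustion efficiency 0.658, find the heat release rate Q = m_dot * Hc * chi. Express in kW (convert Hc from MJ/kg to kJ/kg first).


Hc = 27.032 MJ/kg = 27.032 * 1000 kJ/kg = 27032 kJ/kg
Q = 0.352 kg/s * 27032 kJ/kg * 0.658 = 6261.0 kW

6261.0 kW


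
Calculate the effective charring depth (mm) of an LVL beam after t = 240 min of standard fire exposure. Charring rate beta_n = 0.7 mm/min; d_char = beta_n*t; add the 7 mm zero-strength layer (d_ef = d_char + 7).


d_char = 0.7 * 240 = 168 mm
d_ef = 168 + 1.0*7 = 175 mm

175 mm


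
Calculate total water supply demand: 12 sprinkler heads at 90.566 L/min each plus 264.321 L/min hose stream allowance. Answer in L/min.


Sprinkler demand = 12 * 90.566 = 1086.792 L/min
Total = 1086.792 + 264.321 = 1351.113 L/min

1351.113 L/min


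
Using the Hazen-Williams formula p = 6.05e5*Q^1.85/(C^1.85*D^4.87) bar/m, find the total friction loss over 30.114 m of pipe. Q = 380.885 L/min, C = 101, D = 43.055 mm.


Q^1.85 = 59493
C^1.85 = 5105.0
D^4.87 = 9.0718e+07
p/m = 0.077720 bar/m
p_total = 0.077720 * 30.114 = 2.3405 bar

2.3405 bar


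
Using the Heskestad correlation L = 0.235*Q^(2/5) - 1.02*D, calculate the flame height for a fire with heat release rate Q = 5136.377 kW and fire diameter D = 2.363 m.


Q^(2/5) = 30.497
0.235 * Q^(2/5) = 7.1669
1.02 * D = 2.4103
L = 4.7566 m

4.7566 m


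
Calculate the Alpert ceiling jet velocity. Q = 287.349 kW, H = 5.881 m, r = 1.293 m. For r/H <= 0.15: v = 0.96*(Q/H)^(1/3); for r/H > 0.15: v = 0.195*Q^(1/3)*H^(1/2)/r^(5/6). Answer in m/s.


r/H = 1.293 / 5.881 = 0.21986
r/H > 0.15, so v = 0.195*Q^(1/3)*H^(1/2)/r^(5/6)
Q^(1/3) = 6.5989
H^(1/2) = 2.4251
r^(5/6) = 1.2388
v = 0.195 * 6.5989 * 2.4251 / 1.2388 = 2.5190 m/s

2.5190 m/s


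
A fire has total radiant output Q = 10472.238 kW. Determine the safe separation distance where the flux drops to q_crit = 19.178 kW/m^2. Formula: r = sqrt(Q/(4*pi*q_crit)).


4*pi*q_crit = 241.00
Q/(4*pi*q_crit) = 43.454
r = sqrt(43.454) = 6.5919 m

6.5919 m


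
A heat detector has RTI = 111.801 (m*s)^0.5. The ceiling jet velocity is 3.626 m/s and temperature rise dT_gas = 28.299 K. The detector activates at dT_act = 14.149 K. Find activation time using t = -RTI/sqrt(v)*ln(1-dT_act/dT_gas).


dT_act/dT_gas = 0.49998
ln(1 - 0.49998) = -0.69311
t = -111.801 / sqrt(3.626) * -0.69311 = 40.694 s

40.694 s


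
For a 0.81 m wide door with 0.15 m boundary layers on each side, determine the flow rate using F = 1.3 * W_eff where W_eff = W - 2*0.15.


W_eff = 0.81 - 0.30 = 0.51 m
F = 1.3 * 0.51 = 0.663 persons/s

0.663 persons/s


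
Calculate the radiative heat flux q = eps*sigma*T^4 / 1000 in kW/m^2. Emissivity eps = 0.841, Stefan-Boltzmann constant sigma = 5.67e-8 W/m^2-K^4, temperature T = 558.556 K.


T^4 = 9.7335e+10
q = 0.841 * 5.67e-8 * 9.7335e+10 / 1000 = 4.6414 kW/m^2

4.6414 kW/m^2


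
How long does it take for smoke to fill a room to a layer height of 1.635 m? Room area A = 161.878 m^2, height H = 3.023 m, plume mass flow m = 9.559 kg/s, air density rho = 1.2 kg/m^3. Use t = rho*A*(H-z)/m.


H - z = 1.388 m
t = 1.2 * 161.878 * 1.388 / 9.559 = 28.206 s

28.206 s


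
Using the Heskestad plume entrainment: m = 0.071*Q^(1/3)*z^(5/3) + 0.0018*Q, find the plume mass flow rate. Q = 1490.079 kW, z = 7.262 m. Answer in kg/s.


Q^(1/3) = 11.422
z^(5/3) = 27.233
First term = 0.071 * 11.422 * 27.233 = 22.085
Second term = 0.0018 * 1490.079 = 2.6821
m = 24.767 kg/s

24.767 kg/s


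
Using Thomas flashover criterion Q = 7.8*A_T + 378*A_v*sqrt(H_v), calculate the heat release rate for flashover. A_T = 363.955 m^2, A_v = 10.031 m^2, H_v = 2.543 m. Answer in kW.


7.8*A_T = 2838.849
sqrt(H_v) = 1.5947
378*A_v*sqrt(H_v) = 6046.6
Q = 2838.849 + 6046.6 = 8885.4 kW

8885.4 kW


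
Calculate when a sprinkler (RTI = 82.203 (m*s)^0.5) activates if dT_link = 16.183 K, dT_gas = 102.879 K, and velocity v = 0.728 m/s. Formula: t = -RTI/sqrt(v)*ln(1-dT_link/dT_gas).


dT_link/dT_gas = 0.15730
ln(1 - 0.15730) = -0.17115
t = -82.203 / sqrt(0.728) * -0.17115 = 16.489 s

16.489 s


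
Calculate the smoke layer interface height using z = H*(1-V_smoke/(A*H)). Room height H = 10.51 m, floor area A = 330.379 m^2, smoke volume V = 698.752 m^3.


V/(A*H) = 0.20124
1 - 0.20124 = 0.79876
z = 10.51 * 0.79876 = 8.3950 m

8.3950 m


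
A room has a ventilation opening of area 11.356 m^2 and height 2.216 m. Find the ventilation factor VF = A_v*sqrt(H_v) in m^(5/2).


sqrt(H_v) = 1.4886
VF = 11.356 * 1.4886 = 16.905 m^(5/2)

16.905 m^(5/2)


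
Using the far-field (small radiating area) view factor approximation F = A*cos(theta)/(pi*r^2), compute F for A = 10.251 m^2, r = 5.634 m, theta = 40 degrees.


cos(40 deg) = 0.76604
pi*r^2 = 99.720
F = 10.251 * 0.76604 / 99.720 = 0.078747

0.078747


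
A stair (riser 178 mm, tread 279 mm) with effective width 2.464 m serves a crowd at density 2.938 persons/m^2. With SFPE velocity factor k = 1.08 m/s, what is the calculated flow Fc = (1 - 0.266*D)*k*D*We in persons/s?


1 - 0.266*D = 1 - 0.266*2.938 = 0.21849
Fs = 0.21849 * 1.08 * 2.938 = 0.69328 persons/(s*m)
Fc = 0.69328 * 2.464 = 1.7083 persons/s

1.7083 persons/s


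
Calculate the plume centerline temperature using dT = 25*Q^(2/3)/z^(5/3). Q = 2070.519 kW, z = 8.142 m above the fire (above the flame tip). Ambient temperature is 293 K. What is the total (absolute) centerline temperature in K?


Q^(2/3) = 162.45
z^(5/3) = 32.952
dT = 25 * 162.45 / 32.952 = 123.25 K
T = 293 + 123.25 = 416.25 K

416.25 K


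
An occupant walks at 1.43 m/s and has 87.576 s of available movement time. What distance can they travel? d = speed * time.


d = 1.43 * 87.576 = 125.23 m

125.23 m


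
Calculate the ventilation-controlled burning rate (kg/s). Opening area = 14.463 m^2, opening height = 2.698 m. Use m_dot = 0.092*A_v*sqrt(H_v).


sqrt(H_v) = 1.6426
m_dot = 0.092 * 14.463 * 1.6426 = 2.1856 kg/s

2.1856 kg/s


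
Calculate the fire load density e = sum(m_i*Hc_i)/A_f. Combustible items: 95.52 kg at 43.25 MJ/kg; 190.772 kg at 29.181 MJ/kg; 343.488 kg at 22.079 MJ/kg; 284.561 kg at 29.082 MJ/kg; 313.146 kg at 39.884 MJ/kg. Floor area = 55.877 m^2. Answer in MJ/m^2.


Total energy = 95.52*43.25 + 190.772*29.181 + 343.488*22.079 + 284.561*29.082 + 313.146*39.884
= 4131.24 + 5566.918 + 7583.872 + 8275.603 + 12489.52
= 38047.15 MJ
e = 38047.15 / 55.877 = 680.91 MJ/m^2

680.91 MJ/m^2


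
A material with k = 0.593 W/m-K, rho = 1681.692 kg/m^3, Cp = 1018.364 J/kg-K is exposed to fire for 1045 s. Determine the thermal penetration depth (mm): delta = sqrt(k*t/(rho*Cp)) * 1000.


alpha = 0.593 / (1681.692 * 1018.364) = 3.4626e-07 m^2/s
alpha * t = 0.00036184
delta = sqrt(0.00036184) * 1000 = 19.022 mm

19.022 mm


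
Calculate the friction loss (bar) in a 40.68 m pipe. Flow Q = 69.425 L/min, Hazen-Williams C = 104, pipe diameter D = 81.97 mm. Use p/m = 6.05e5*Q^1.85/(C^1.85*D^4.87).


Q^1.85 = 2551.6
C^1.85 = 5389.0
D^4.87 = 2.0869e+09
p/m = 0.00013726 bar/m
p_total = 0.00013726 * 40.68 = 0.0055838 bar

0.0055838 bar


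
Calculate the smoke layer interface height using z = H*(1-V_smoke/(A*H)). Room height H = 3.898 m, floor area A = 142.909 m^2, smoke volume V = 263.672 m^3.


V/(A*H) = 0.47333
1 - 0.47333 = 0.52667
z = 3.898 * 0.52667 = 2.0530 m

2.0530 m


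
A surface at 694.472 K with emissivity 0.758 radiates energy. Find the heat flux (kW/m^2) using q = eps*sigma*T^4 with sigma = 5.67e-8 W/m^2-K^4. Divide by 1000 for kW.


T^4 = 2.3260e+11
q = 0.758 * 5.67e-8 * 2.3260e+11 / 1000 = 9.9970 kW/m^2

9.9970 kW/m^2


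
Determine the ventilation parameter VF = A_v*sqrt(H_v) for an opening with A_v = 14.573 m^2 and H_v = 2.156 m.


sqrt(H_v) = 1.4683
VF = 14.573 * 1.4683 = 21.398 m^(5/2)

21.398 m^(5/2)


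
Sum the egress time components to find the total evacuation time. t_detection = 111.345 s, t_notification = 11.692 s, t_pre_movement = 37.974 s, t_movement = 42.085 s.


Total = 111.345 + 11.692 + 37.974 + 42.085 = 203.096 s

203.096 s


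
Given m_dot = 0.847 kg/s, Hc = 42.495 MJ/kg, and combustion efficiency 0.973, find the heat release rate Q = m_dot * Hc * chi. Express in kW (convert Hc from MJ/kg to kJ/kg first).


Hc = 42.495 MJ/kg = 42.495 * 1000 kJ/kg = 42495 kJ/kg
Q = 0.847 kg/s * 42495 kJ/kg * 0.973 = 35021 kW

35021 kW


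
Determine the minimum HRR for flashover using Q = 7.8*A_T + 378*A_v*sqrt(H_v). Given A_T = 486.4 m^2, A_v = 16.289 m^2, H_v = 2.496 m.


7.8*A_T = 3793.92
sqrt(H_v) = 1.5799
378*A_v*sqrt(H_v) = 9727.7
Q = 3793.92 + 9727.7 = 13522 kW

13522 kW


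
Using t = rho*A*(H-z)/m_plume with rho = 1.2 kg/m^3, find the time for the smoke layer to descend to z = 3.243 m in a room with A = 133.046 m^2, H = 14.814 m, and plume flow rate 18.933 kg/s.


H - z = 11.571 m
t = 1.2 * 133.046 * 11.571 / 18.933 = 97.574 s

97.574 s


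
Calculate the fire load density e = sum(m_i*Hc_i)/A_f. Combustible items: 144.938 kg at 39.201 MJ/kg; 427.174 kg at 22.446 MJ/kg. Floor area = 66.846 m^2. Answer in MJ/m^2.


Total energy = 144.938*39.201 + 427.174*22.446
= 5681.715 + 9588.348
= 15270.06 MJ
e = 15270.06 / 66.846 = 228.44 MJ/m^2

228.44 MJ/m^2


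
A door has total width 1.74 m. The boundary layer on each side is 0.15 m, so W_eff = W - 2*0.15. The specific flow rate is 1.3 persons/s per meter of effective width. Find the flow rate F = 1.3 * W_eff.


W_eff = 1.74 - 0.30 = 1.44 m
F = 1.3 * 1.44 = 1.872 persons/s

1.872 persons/s


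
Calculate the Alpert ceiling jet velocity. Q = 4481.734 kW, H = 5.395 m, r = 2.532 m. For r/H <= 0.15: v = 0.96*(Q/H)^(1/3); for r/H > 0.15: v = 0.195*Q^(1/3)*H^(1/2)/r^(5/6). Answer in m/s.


r/H = 2.532 / 5.395 = 0.46932
r/H > 0.15, so v = 0.195*Q^(1/3)*H^(1/2)/r^(5/6)
Q^(1/3) = 16.487
H^(1/2) = 2.3227
r^(5/6) = 2.1688
v = 0.195 * 16.487 * 2.3227 / 2.1688 = 3.4432 m/s

3.4432 m/s


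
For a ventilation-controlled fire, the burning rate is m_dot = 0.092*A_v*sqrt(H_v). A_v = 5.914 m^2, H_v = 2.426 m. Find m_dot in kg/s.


sqrt(H_v) = 1.5576
m_dot = 0.092 * 5.914 * 1.5576 = 0.84745 kg/s

0.84745 kg/s


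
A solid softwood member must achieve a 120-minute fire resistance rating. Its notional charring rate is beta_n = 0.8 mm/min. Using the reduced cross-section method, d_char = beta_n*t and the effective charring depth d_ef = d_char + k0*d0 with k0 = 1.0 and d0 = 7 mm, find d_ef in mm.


d_char = 0.8 * 120 = 96 mm
d_ef = 96 + 1.0*7 = 103 mm

103 mm


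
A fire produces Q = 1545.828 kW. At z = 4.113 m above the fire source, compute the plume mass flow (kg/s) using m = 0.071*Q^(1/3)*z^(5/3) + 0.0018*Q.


Q^(1/3) = 11.563
z^(5/3) = 10.558
First term = 0.071 * 11.563 * 10.558 = 8.6678
Second term = 0.0018 * 1545.828 = 2.7825
m = 11.450 kg/s

11.450 kg/s


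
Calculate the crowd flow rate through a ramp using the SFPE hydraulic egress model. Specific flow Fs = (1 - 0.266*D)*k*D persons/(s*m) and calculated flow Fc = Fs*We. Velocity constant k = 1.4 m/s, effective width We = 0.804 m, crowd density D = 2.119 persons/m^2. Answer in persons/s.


1 - 0.266*D = 1 - 0.266*2.119 = 0.43635
Fs = 0.43635 * 1.4 * 2.119 = 1.2945 persons/(s*m)
Fc = 1.2945 * 0.804 = 1.0407 persons/s

1.0407 persons/s


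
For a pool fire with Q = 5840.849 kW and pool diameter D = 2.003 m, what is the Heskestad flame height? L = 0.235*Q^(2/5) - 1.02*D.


Q^(2/5) = 32.106
0.235 * Q^(2/5) = 7.5450
1.02 * D = 2.0431
L = 5.5019 m

5.5019 m


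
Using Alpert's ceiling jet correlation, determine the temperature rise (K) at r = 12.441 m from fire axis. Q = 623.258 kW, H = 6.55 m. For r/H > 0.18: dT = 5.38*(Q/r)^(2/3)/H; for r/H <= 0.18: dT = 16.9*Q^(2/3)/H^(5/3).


r/H = 12.441 / 6.55 = 1.8994
r/H > 0.18, so dT = 5.38*(Q/r)^(2/3)/H
Q/r = 50.097
(Q/r)^(2/3) = 13.590
dT = 5.38 * 13.590 / 6.55 = 11.162 K

11.162 K


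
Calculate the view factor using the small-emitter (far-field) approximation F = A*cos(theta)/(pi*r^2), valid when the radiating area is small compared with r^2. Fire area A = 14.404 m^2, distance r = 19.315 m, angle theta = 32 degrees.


cos(32 deg) = 0.84805
pi*r^2 = 1172.0
F = 14.404 * 0.84805 / 1172.0 = 0.010422

0.010422


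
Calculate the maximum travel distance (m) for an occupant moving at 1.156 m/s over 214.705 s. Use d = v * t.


d = 1.156 * 214.705 = 248.20 m

248.20 m


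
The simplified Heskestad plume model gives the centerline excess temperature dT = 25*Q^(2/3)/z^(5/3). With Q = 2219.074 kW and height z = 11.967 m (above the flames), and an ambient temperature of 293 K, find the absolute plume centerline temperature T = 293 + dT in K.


Q^(2/3) = 170.13
z^(5/3) = 62.610
dT = 25 * 170.13 / 62.610 = 67.933 K
T = 293 + 67.933 = 360.93 K

360.93 K


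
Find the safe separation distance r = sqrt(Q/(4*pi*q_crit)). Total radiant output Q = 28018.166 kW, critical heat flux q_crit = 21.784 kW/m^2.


4*pi*q_crit = 273.75
Q/(4*pi*q_crit) = 102.35
r = sqrt(102.35) = 10.117 m

10.117 m


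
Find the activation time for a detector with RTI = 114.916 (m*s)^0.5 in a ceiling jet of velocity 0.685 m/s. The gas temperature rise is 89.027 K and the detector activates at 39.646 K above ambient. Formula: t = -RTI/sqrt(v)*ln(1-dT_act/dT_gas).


dT_act/dT_gas = 0.44533
ln(1 - 0.44533) = -0.58937
t = -114.916 / sqrt(0.685) * -0.58937 = 81.833 s

81.833 s


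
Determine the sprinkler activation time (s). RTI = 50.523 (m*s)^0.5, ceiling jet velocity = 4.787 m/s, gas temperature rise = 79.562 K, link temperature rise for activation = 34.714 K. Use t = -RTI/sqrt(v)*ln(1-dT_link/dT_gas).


dT_link/dT_gas = 0.43631
ln(1 - 0.43631) = -0.57326
t = -50.523 / sqrt(4.787) * -0.57326 = 13.238 s

13.238 s


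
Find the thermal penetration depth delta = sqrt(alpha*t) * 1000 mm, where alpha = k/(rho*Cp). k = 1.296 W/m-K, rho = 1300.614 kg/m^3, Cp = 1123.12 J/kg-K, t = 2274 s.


alpha = 1.296 / (1300.614 * 1123.12) = 8.8722e-07 m^2/s
alpha * t = 0.0020175
delta = sqrt(0.0020175) * 1000 = 44.917 mm

44.917 mm


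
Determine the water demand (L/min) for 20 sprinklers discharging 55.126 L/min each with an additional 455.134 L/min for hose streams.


Sprinkler demand = 20 * 55.126 = 1102.52 L/min
Total = 1102.52 + 455.134 = 1557.654 L/min

1557.654 L/min


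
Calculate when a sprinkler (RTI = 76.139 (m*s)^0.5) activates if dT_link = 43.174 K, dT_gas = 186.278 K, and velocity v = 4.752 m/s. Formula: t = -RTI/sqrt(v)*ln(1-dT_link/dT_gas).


dT_link/dT_gas = 0.23177
ln(1 - 0.23177) = -0.26367
t = -76.139 / sqrt(4.752) * -0.26367 = 9.2093 s

9.2093 s


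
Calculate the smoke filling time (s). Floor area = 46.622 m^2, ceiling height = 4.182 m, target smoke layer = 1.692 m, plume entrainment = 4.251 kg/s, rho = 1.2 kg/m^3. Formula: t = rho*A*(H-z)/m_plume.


H - z = 2.49 m
t = 1.2 * 46.622 * 2.49 / 4.251 = 32.770 s

32.770 s


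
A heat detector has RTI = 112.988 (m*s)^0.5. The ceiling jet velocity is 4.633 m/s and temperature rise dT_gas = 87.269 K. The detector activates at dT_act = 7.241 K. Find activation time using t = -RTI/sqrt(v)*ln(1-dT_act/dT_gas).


dT_act/dT_gas = 0.082973
ln(1 - 0.082973) = -0.086619
t = -112.988 / sqrt(4.633) * -0.086619 = 4.5469 s

4.5469 s


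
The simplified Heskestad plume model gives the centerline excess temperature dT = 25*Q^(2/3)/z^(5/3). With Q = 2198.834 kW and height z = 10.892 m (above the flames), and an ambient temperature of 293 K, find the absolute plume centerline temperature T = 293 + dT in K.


Q^(2/3) = 169.09
z^(5/3) = 53.520
dT = 25 * 169.09 / 53.520 = 78.987 K
T = 293 + 78.987 = 371.99 K

371.99 K


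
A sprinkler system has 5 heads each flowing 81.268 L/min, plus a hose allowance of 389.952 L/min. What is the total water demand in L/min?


Sprinkler demand = 5 * 81.268 = 406.34 L/min
Total = 406.34 + 389.952 = 796.292 L/min

796.292 L/min


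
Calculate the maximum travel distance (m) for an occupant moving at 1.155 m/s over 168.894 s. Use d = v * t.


d = 1.155 * 168.894 = 195.07 m

195.07 m


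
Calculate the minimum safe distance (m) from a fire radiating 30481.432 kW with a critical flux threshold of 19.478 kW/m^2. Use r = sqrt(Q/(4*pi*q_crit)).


4*pi*q_crit = 244.77
Q/(4*pi*q_crit) = 124.53
r = sqrt(124.53) = 11.159 m

11.159 m


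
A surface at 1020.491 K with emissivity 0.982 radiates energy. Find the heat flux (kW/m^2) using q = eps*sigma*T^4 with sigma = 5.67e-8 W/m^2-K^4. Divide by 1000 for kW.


T^4 = 1.0845e+12
q = 0.982 * 5.67e-8 * 1.0845e+12 / 1000 = 60.385 kW/m^2

60.385 kW/m^2


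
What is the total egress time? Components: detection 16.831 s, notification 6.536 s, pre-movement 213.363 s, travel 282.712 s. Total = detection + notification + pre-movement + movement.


Total = 16.831 + 6.536 + 213.363 + 282.712 = 519.442 s

519.442 s


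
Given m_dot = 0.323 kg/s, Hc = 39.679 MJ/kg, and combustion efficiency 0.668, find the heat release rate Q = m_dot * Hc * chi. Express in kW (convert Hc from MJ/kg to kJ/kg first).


Hc = 39.679 MJ/kg = 39.679 * 1000 kJ/kg = 39679 kJ/kg
Q = 0.323 kg/s * 39679 kJ/kg * 0.668 = 8561.3 kW

8561.3 kW


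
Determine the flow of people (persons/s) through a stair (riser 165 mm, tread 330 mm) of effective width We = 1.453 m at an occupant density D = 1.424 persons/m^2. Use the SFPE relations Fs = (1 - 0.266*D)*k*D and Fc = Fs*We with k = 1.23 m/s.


1 - 0.266*D = 1 - 0.266*1.424 = 0.62122
Fs = 0.62122 * 1.23 * 1.424 = 1.0881 persons/(s*m)
Fc = 1.0881 * 1.453 = 1.5810 persons/s

1.5810 persons/s


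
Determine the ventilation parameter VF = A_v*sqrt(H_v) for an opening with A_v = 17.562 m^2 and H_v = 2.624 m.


sqrt(H_v) = 1.6199
VF = 17.562 * 1.6199 = 28.448 m^(5/2)

28.448 m^(5/2)


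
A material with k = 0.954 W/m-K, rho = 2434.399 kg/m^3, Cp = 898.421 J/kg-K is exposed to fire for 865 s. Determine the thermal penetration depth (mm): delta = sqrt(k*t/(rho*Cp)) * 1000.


alpha = 0.954 / (2434.399 * 898.421) = 4.3619e-07 m^2/s
alpha * t = 0.00037731
delta = sqrt(0.00037731) * 1000 = 19.424 mm

19.424 mm


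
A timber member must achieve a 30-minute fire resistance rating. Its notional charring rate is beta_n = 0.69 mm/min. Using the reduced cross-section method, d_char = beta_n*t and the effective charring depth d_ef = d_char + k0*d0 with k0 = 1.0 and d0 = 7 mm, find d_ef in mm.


d_char = 0.69 * 30 = 20.7 mm
d_ef = 20.7 + 1.0*7 = 27.7 mm

27.7 mm


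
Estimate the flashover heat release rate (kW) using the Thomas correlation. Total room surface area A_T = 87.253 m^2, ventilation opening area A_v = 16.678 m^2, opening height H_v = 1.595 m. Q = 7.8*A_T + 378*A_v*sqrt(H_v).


7.8*A_T = 680.57
sqrt(H_v) = 1.2629
378*A_v*sqrt(H_v) = 7961.9
Q = 680.57 + 7961.9 = 8642.5 kW

8642.5 kW


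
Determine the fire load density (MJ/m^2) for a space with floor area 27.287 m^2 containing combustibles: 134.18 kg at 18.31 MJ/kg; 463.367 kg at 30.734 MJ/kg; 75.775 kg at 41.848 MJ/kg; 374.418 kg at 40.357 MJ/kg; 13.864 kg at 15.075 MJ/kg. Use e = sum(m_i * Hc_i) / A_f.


Total energy = 134.18*18.31 + 463.367*30.734 + 75.775*41.848 + 374.418*40.357 + 13.864*15.075
= 2456.836 + 14241.12 + 3171.032 + 15110.39 + 208.9998
= 35188.38 MJ
e = 35188.38 / 27.287 = 1289.6 MJ/m^2

1289.6 MJ/m^2


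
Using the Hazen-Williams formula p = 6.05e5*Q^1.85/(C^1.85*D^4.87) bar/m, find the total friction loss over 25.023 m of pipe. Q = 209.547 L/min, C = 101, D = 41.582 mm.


Q^1.85 = 19696
C^1.85 = 5105.0
D^4.87 = 7.6572e+07
p/m = 0.030483 bar/m
p_total = 0.030483 * 25.023 = 0.76278 bar

0.76278 bar


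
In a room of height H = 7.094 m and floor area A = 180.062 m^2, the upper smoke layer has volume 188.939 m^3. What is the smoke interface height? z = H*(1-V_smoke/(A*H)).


V/(A*H) = 0.14791
1 - 0.14791 = 0.85209
z = 7.094 * 0.85209 = 6.0447 m

6.0447 m


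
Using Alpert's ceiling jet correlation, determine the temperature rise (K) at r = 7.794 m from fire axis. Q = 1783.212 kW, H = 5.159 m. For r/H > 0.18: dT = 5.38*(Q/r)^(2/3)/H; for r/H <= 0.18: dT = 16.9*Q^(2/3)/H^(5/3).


r/H = 7.794 / 5.159 = 1.5108
r/H > 0.18, so dT = 5.38*(Q/r)^(2/3)/H
Q/r = 228.79
(Q/r)^(2/3) = 37.408
dT = 5.38 * 37.408 / 5.159 = 39.010 K

39.010 K


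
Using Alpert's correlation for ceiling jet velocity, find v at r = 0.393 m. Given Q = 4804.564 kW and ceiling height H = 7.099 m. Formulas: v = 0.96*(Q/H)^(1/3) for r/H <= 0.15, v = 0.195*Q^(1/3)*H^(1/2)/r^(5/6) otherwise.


r/H = 0.393 / 7.099 = 0.055360
r/H <= 0.15, so v = 0.96*(Q/H)^(1/3)
Q/H = 676.79
(Q/H)^(1/3) = 8.7798
v = 0.96 * 8.7798 = 8.4286 m/s

8.4286 m/s


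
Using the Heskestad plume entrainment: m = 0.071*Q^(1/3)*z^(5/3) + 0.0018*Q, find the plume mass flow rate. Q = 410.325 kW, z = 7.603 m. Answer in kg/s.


Q^(1/3) = 7.4309
z^(5/3) = 29.397
First term = 0.071 * 7.4309 * 29.397 = 15.510
Second term = 0.0018 * 410.325 = 0.73858
m = 16.248 kg/s

16.248 kg/s


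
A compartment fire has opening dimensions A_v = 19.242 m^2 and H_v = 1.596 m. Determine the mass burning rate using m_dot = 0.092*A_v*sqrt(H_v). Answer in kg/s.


sqrt(H_v) = 1.2633
m_dot = 0.092 * 19.242 * 1.2633 = 2.2364 kg/s

2.2364 kg/s


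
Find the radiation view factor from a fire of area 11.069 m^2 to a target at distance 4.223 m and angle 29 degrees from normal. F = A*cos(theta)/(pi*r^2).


cos(29 deg) = 0.87462
pi*r^2 = 56.026
F = 11.069 * 0.87462 / 56.026 = 0.17280

0.17280


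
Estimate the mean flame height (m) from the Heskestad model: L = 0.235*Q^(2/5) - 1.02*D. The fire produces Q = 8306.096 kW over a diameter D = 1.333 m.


Q^(2/5) = 36.962
0.235 * Q^(2/5) = 8.6861
1.02 * D = 1.3597
L = 7.3265 m

7.3265 m


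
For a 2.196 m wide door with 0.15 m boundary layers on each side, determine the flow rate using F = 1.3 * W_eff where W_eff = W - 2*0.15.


W_eff = 2.196 - 0.30 = 1.896 m
F = 1.3 * 1.896 = 2.4648 persons/s

2.4648 persons/s


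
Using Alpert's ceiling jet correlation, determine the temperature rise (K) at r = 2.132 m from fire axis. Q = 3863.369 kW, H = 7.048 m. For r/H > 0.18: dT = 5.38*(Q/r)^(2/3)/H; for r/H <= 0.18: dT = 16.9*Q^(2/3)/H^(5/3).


r/H = 2.132 / 7.048 = 0.30250
r/H > 0.18, so dT = 5.38*(Q/r)^(2/3)/H
Q/r = 1812.1
(Q/r)^(2/3) = 148.63
dT = 5.38 * 148.63 / 7.048 = 113.46 K

113.46 K


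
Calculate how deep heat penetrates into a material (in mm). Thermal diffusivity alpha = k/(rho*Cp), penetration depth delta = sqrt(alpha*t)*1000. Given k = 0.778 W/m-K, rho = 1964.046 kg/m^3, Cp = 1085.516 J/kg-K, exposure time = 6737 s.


alpha = 0.778 / (1964.046 * 1085.516) = 3.6491e-07 m^2/s
alpha * t = 0.0024584
delta = sqrt(0.0024584) * 1000 = 49.583 mm

49.583 mm


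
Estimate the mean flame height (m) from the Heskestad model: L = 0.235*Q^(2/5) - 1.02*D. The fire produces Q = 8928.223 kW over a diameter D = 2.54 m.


Q^(2/5) = 38.046
0.235 * Q^(2/5) = 8.9407
1.02 * D = 2.5908
L = 6.3499 m

6.3499 m


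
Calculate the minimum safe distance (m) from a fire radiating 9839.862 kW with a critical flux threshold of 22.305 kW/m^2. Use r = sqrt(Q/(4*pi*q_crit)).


4*pi*q_crit = 280.29
Q/(4*pi*q_crit) = 35.106
r = sqrt(35.106) = 5.9250 m

5.9250 m


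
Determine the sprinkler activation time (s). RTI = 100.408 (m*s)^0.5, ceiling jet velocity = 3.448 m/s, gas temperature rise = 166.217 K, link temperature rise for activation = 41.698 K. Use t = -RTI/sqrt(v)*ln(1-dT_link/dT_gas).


dT_link/dT_gas = 0.25086
ln(1 - 0.25086) = -0.28884
t = -100.408 / sqrt(3.448) * -0.28884 = 15.618 s

15.618 s


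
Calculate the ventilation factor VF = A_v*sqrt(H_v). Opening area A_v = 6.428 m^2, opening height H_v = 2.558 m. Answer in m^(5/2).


sqrt(H_v) = 1.5994
VF = 6.428 * 1.5994 = 10.281 m^(5/2)

10.281 m^(5/2)


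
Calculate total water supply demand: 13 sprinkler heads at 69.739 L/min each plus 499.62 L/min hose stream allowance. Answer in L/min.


Sprinkler demand = 13 * 69.739 = 906.607 L/min
Total = 906.607 + 499.62 = 1406.227 L/min

1406.227 L/min


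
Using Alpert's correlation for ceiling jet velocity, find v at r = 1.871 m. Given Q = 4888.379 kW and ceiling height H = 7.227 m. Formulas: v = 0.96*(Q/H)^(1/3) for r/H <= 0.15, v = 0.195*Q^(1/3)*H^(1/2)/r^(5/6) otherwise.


r/H = 1.871 / 7.227 = 0.25889
r/H > 0.15, so v = 0.195*Q^(1/3)*H^(1/2)/r^(5/6)
Q^(1/3) = 16.972
H^(1/2) = 2.6883
r^(5/6) = 1.6855
v = 0.195 * 16.972 * 2.6883 / 1.6855 = 5.2785 m/s

5.2785 m/s


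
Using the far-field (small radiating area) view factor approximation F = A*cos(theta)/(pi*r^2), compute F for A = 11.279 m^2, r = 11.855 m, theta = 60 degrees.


cos(60 deg) = 0.5
pi*r^2 = 441.52
F = 11.279 * 0.5 / 441.52 = 0.012773

0.012773


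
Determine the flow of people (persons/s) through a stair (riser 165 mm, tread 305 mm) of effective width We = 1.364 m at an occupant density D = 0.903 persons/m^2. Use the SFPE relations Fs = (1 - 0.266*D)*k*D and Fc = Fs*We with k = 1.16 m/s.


1 - 0.266*D = 1 - 0.266*0.903 = 0.75980
Fs = 0.75980 * 1.16 * 0.903 = 0.79588 persons/(s*m)
Fc = 0.79588 * 1.364 = 1.0856 persons/s

1.0856 persons/s


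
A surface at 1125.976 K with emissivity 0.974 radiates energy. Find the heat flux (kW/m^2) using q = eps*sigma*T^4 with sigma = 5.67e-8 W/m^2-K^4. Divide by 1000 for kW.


T^4 = 1.6074e+12
q = 0.974 * 5.67e-8 * 1.6074e+12 / 1000 = 88.768 kW/m^2

88.768 kW/m^2


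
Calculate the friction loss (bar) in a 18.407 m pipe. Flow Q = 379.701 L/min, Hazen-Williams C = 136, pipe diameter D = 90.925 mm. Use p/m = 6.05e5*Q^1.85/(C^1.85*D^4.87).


Q^1.85 = 59152
C^1.85 = 8852.1
D^4.87 = 3.4577e+09
p/m = 0.0011692 bar/m
p_total = 0.0011692 * 18.407 = 0.021521 bar

0.021521 bar


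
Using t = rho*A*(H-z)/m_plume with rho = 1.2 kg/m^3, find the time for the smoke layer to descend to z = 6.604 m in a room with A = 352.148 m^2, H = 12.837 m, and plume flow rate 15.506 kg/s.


H - z = 6.233 m
t = 1.2 * 352.148 * 6.233 / 15.506 = 169.86 s

169.86 s


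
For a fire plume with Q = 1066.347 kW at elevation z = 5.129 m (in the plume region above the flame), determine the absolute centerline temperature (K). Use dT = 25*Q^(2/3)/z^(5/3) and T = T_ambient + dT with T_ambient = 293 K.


Q^(2/3) = 104.38
z^(5/3) = 15.254
dT = 25 * 104.38 / 15.254 = 171.06 K
T = 293 + 171.06 = 464.06 K

464.06 K


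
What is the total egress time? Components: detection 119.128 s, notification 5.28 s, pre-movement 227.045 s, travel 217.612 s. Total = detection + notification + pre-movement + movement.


Total = 119.128 + 5.28 + 227.045 + 217.612 = 569.065 s

569.065 s


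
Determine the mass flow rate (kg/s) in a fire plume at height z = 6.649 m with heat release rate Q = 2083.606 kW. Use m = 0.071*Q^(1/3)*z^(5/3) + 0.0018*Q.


Q^(1/3) = 12.772
z^(5/3) = 23.510
First term = 0.071 * 12.772 * 23.510 = 21.320
Second term = 0.0018 * 2083.606 = 3.7505
m = 25.071 kg/s

25.071 kg/s


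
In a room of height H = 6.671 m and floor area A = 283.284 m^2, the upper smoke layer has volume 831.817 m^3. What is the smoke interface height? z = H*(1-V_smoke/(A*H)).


V/(A*H) = 0.44016
1 - 0.44016 = 0.55984
z = 6.671 * 0.55984 = 3.7347 m

3.7347 m
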